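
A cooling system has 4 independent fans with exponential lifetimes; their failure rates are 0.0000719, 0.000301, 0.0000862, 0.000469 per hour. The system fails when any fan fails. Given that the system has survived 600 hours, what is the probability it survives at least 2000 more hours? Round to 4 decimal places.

Time to first failure ~ Exp(Σλ) with Σλ = 0.0009281.
By memorylessness, P(T > 600+2000 | T > 600) = P(T > 2000) = e^(−0.0009281·2000) ≈ 0.1563.

0.1563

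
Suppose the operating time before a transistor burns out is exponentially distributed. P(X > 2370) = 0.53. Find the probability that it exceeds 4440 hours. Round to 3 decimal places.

0.304

e^(−λ·2370) = 0.53 ⇒ λ = −ln(0.53)/2370 = 0.000267881.
P(X > 4440) = e^(−0.000267881·4440) = e^(−1.1894) ≈ 0.304.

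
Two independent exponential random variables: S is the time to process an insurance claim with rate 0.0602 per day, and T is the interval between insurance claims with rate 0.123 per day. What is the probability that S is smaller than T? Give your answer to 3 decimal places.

λ_1 = 0.0602, λ_2 = 0.123.
For independent exponentials, P(S < T) = λ_1/(λ_1+λ_2) = 0.0602/0.1832 ≈ 0.329.

0.329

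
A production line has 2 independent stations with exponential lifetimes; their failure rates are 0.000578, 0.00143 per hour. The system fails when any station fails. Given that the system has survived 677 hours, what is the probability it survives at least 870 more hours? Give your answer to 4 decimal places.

Time to first failure ~ Exp(Σλ) with Σλ = 0.002008.
By memorylessness, P(T > 677+870 | T > 677) = P(T > 870) = e^(−0.002008·870) ≈ 0.1743.

0.1743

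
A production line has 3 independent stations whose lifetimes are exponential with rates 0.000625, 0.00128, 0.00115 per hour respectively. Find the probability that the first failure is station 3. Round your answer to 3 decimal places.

0.376

The time to first failure is exponential with rate Σλ = 0.000625 + 0.00128 + 0.00115 = 0.003055.
P(station 3 first) = λ_3/Σλ = 0.00115/0.003055 ≈ 0.376.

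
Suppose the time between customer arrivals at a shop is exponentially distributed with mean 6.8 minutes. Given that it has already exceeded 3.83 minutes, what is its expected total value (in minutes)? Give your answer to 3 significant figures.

10.6

The rate is λ = 1/6.8 = 0.147059 per minute.
By memorylessness, E[X | X > 3.83] = 3.83 + 1/λ = 3.83 + 6.8 = 10.63 minutes.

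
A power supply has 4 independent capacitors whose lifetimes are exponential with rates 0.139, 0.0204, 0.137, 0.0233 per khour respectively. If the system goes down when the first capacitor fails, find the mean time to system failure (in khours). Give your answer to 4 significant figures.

The time to first failure is exponential with rate Σλ = 0.139 + 0.0204 + 0.137 + 0.0233 = 0.3197.
E[min] = 1/Σλ = 1/0.3197 = 3.12793 khours.

3.128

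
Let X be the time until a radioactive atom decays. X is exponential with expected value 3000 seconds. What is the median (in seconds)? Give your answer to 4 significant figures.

2079

The rate is λ = 1/3000 = 0.000333333 per second.
Set 1 − e^(−λt) = 0.5, so t = −ln(0.5)/λ = 0.69315/0.000333333 ≈ 2079.44 seconds.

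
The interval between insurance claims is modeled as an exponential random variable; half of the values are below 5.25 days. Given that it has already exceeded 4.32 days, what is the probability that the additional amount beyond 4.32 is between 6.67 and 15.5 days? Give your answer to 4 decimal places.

For an exponential, median = ln(2)/λ, so λ = ln 2 / 5.25 = 0.132028 per day.
Memoryless: the residual past 4.32 is again Exp(λ).
P(6.67 < residual < 15.5) = e^(−λ·6.67) − e^(−λ·15.5) = 0.41452 − 0.12919 ≈ 0.2853.

0.2853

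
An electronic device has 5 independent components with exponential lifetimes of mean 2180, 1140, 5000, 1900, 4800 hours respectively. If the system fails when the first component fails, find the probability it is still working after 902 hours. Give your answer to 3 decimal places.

0.129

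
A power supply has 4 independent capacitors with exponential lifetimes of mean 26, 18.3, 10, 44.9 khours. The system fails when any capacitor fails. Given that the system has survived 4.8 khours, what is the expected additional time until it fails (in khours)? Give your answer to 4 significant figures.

First-failure rate Σλ = 1/26 + 1/18.3 + 1/10 + 1/44.9 = 0.215378.
By memorylessness the expected residual is 1/Σλ = 4.643 khours, regardless of the 4.8 already elapsed.

4.643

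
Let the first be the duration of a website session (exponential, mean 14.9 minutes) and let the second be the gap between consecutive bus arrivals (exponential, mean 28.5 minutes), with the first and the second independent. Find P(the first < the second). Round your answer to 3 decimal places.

0.657

λ_1 = 1/14.9 = 0.0671141, λ_2 = 1/28.5 = 0.0350877.
For independent exponentials, P(the first < the second) = λ_1/(λ_1+λ_2) = 0.0671141/0.102202 ≈ 0.657.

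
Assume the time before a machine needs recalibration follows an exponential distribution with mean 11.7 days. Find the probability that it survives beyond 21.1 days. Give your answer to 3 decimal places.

0.165

The rate is λ = 1/11.7 = 0.0854701 per day.
P(X > 21.1) = e^(−λ·21.1) = e^(−1.8034) ≈ 0.165.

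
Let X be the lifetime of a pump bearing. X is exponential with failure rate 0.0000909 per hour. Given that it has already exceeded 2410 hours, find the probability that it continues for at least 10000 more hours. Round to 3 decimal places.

By the memoryless property, P(X > 2410+10000 | X > 2410) = P(X > 10000).
P(X > 10000) = e^(−0.909) ≈ 0.403.

0.403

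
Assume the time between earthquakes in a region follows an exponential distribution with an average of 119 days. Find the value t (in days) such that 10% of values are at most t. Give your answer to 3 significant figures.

12.5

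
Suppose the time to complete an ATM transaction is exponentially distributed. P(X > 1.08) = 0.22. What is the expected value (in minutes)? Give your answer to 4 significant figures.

0.7133

e^(−λ·1.08) = 0.22 ⇒ λ = −ln(0.22)/1.08 = 1.40197.
Mean = 1/λ = 0.713282 minutes.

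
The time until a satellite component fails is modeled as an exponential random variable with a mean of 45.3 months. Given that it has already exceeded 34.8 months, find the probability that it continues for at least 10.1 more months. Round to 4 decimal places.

0.8001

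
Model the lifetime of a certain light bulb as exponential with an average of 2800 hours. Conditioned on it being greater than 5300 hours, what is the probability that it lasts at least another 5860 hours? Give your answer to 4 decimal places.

0.1233

The rate is λ = 1/2800 = 0.000357143 per hour.
P(X > s+t | X > s) = e^(−λ(s+t))/e^(−λs) = e^(−λt), independent of s = 5300.
P(X > 5860) = e^(−2.0929) ≈ 0.1233.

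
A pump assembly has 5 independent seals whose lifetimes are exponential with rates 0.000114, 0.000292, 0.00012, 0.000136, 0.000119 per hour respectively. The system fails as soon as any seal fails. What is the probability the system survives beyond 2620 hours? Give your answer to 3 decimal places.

The time to first failure is exponential with rate Σλ = 0.000114 + 0.000292 + 0.00012 + 0.000136 + 0.000119 = 0.000781.
P(min > 2620) = e^(−0.000781·2620) = e^(−2.0462) ≈ 0.129.

0.129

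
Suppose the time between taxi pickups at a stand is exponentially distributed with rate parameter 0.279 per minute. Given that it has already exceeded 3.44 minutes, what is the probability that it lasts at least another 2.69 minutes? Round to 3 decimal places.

P(X > s+t | X > s) = e^(−λ(s+t))/e^(−λs) = e^(−λt), independent of s = 3.44.
P(X > 2.69) = e^(−0.75051) ≈ 0.472.

0.472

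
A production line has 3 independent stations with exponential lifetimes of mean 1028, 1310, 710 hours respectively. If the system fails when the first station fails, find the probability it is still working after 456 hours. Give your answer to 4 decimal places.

The first failure time is exponential with rate Σλ_i = 1/1028 + 1/1310 + 1/710 = 0.00314457 per hour.
P(min > 456) = e^(−0.00314457·456) = e^(−1.4339) ≈ 0.2384.

0.2384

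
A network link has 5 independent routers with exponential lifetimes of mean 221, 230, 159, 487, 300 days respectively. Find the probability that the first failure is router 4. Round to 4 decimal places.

0.0999

Rates: λ_i = 1/mean_i → 0.00452489, 0.00434783, 0.00628931, 0.00205339, 0.00333333; Σλ = 0.0205487.
P(router 4 first) = λ_4/Σλ = 0.00205339/0.0205487 ≈ 0.0999.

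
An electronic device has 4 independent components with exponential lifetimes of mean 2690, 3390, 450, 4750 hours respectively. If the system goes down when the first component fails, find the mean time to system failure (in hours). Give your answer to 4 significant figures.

322.6

The first failure time is exponential with rate Σλ_i = 1/2690 + 1/3390 + 1/450 + 1/4750 = 0.00309948 per hour.
E[min] = 1/Σλ = 1/0.00309948 = 322.635 hours.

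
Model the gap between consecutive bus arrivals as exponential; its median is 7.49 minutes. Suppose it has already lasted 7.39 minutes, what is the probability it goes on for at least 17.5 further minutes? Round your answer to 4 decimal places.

For an exponential, median = ln(2)/λ, so λ = ln 2 / 7.49 = 0.092543 per minute.
By the memoryless property, P(X > 7.39+17.5 | X > 7.39) = P(X > 17.5).
P(X > 17.5) = e^(−1.6195) ≈ 0.1980.

0.1980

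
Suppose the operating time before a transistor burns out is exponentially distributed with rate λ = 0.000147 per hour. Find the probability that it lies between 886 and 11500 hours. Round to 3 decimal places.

0.693

P(886 < X < 11500) = e^(−λ·886) − e^(−λ·11500) = 0.87788 − 0.18443 ≈ 0.693.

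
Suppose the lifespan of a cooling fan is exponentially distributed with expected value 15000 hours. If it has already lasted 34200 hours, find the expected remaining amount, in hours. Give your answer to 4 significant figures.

15000

The rate is λ = 1/15000 = 0.0000666667 per hour.
By memorylessness, the remaining amount past any threshold is again Exp(λ) with mean 1/λ = 15000 hours.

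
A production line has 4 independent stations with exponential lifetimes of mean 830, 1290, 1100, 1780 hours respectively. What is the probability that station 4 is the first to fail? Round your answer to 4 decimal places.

Rates: λ_i = 1/mean_i → 0.00120482, 0.000775194, 0.000909091, 0.000561798; Σλ = 0.0034509.
P(station 4 first) = λ_4/Σλ = 0.000561798/0.0034509 ≈ 0.1628.

0.1628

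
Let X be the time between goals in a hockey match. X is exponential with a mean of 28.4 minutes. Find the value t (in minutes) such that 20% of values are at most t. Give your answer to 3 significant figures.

The rate is λ = 1/28.4 = 0.0352113 per minute.
Set 1 − e^(−λt) = 0.2, so t = −ln(0.8)/λ = 0.22314/0.0352113 ≈ 6.33728 minutes.

6.34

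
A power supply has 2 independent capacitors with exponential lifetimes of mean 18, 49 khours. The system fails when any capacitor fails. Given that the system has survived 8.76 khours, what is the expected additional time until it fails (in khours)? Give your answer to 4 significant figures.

13.16

First-failure rate Σλ = 1/18 + 1/49 = 0.0759637.
By memorylessness the expected residual is 1/Σλ = 13.1642 khours, regardless of the 8.76 already elapsed.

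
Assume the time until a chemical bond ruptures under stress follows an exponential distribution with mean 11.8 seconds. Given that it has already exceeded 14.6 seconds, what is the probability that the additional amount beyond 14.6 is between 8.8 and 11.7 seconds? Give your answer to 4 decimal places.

The rate is λ = 1/11.8 = 0.0847458 per second.
Memoryless: the residual past 14.6 is again Exp(λ).
P(8.8 < residual < 11.7) = e^(−λ·8.8) − e^(−λ·11.7) = 0.47437 − 0.37101 ≈ 0.1034.

0.1034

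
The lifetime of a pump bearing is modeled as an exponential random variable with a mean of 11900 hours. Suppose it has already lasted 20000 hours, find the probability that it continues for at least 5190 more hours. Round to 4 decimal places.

The rate is λ = 1/11900 = 0.0000840336 per hour.
By the memoryless property, P(X > 20000+5190 | X > 20000) = P(X > 5190).
P(X > 5190) = e^(−0.43613) ≈ 0.6465.

0.6465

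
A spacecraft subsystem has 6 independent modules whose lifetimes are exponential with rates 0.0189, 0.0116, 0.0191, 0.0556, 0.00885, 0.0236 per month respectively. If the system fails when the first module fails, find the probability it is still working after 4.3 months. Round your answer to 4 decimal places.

The time to first failure is exponential with rate Σλ = 0.0189 + 0.0116 + 0.0191 + 0.0556 + 0.00885 + 0.0236 = 0.13765.
P(min > 4.3) = e^(−0.13765·4.3) = e^(−0.59189) ≈ 0.5533.

0.5533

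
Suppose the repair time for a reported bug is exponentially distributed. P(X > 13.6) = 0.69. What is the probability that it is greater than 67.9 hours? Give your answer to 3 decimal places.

e^(−λ·13.6) = 0.69 ⇒ λ = −ln(0.69)/13.6 = 0.0272841.
P(X > 67.9) = e^(−0.0272841·67.9) = e^(−1.8526) ≈ 0.157.

0.157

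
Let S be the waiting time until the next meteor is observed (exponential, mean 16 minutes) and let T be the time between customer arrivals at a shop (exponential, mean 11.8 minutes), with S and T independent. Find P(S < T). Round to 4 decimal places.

0.4245

λ_1 = 1/16 = 0.0625, λ_2 = 1/11.8 = 0.0847458.
For independent exponentials, P(S < T) = λ_1/(λ_1+λ_2) = 0.0625/0.147246 ≈ 0.4245.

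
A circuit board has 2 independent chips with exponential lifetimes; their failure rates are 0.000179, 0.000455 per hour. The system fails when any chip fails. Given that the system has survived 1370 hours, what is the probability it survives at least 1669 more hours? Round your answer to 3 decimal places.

Time to first failure ~ Exp(Σλ) with Σλ = 0.000634.
By memorylessness, P(T > 1370+1669 | T > 1370) = P(T > 1669) = e^(−0.000634·1669) ≈ 0.347.

0.347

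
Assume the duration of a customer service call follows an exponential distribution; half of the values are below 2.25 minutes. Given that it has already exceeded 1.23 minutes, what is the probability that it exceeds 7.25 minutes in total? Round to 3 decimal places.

0.157

For an exponential, median = ln(2)/λ, so λ = ln 2 / 2.25 = 0.308065 per minute.
P(X > s+t | X > s) = e^(−λ(s+t))/e^(−λs) = e^(−λt), independent of s = 1.23.
P(X > 6.02) = e^(−1.8546) ≈ 0.157.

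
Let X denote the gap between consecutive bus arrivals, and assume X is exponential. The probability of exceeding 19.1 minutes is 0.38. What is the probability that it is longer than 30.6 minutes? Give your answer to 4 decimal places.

e^(−λ·19.1) = 0.38 ⇒ λ = −ln(0.38)/19.1 = 0.0506588.
P(X > 30.6) = e^(−0.0506588·30.6) = e^(−1.5502) ≈ 0.2122.

0.2122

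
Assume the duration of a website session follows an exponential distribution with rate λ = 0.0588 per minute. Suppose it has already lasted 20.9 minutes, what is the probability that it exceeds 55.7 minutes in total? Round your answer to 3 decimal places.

By the memoryless property, P(X > 20.9+34.8 | X > 20.9) = P(X > 34.8).
P(X > 34.8) = e^(−2.0462) ≈ 0.129.

0.129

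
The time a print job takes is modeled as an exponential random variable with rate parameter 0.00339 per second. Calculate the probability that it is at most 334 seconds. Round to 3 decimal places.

P(X ≤ 334) = 1 − e^(−λ·334) = 1 − e^(−1.1323) ≈ 0.678.

0.678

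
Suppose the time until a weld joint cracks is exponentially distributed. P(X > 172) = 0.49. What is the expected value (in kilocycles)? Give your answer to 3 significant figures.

241

e^(−λ·172) = 0.49 ⇒ λ = −ln(0.49)/172 = 0.00414738.
Mean = 1/λ = 241.116 kilocycles.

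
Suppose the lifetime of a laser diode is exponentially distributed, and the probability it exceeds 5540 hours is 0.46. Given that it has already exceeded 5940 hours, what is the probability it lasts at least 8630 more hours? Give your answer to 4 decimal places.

0.2983

From e^(−λ·5540) = 0.46, λ = −ln(0.46)/5540 = 0.000140168.
Memoryless: P(X > 5940+8630 | X > 5940) = P(X > 8630) = e^(−0.000140168·8630) ≈ 0.2983.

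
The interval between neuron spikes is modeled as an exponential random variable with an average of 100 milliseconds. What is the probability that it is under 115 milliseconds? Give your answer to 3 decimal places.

The rate is λ = 1/100 = 0.01 per millisecond.
P(X ≤ 115) = 1 − e^(−λ·115) = 1 − e^(−1.15) ≈ 0.683.

0.683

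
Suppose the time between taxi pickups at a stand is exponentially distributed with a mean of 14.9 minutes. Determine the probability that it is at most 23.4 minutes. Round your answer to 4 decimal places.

0.7921

The rate is λ = 1/14.9 = 0.0671141 per minute.
P(X ≤ 23.4) = 1 − e^(−λ·23.4) = 1 − e^(−1.5705) ≈ 0.7921.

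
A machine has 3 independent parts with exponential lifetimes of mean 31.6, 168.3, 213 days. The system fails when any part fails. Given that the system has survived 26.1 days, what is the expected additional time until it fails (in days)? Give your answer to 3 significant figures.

23.7

First-failure rate Σλ = 1/31.6 + 1/168.3 + 1/213 = 0.0422822.
By memorylessness the expected residual is 1/Σλ = 23.6506 days, regardless of the 26.1 already elapsed.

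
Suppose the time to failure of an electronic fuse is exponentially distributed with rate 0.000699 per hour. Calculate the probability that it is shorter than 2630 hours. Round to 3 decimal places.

P(X ≤ 2630) = 1 − e^(−λ·2630) = 1 − e^(−1.8384) ≈ 0.841.

0.841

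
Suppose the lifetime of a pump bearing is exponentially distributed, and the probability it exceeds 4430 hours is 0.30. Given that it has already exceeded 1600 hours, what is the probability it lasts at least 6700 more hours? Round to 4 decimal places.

From e^(−λ·4430) = 0.30, λ = −ln(0.30)/4430 = 0.000271777.
Memoryless: P(X > 1600+6700 | X > 1600) = P(X > 6700) = e^(−0.000271777·6700) ≈ 0.1619.

0.1619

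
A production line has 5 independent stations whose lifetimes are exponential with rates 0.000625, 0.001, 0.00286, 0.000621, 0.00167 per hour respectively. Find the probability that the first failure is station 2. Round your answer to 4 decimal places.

0.1476

The time to first failure is exponential with rate Σλ = 0.000625 + 0.001 + 0.00286 + 0.000621 + 0.00167 = 0.006776.
P(station 2 first) = λ_2/Σλ = 0.001/0.006776 ≈ 0.1476.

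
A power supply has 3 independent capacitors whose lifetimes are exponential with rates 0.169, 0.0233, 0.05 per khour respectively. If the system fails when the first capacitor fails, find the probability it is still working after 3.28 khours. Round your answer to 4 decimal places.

The time to first failure is exponential with rate Σλ = 0.169 + 0.0233 + 0.05 = 0.2423.
P(min > 3.28) = e^(−0.2423·3.28) = e^(−0.79474) ≈ 0.4517.

0.4517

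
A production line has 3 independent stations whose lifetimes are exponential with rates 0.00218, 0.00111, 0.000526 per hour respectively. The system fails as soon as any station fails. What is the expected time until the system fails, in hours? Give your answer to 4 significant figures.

262.1

The time to first failure is exponential with rate Σλ = 0.00218 + 0.00111 + 0.000526 = 0.003816.
E[min] = 1/Σλ = 1/0.003816 = 262.055 hours.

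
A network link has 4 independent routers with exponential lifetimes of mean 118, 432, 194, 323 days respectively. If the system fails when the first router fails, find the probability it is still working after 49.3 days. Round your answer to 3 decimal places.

The first failure time is exponential with rate Σλ_i = 1/118 + 1/432 + 1/194 + 1/323 = 0.01904 per day.
P(min > 49.3) = e^(−0.01904·49.3) = e^(−0.93867) ≈ 0.391.

0.391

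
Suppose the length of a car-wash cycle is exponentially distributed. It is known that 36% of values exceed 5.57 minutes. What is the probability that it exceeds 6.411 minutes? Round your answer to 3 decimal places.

0.309

e^(−λ·5.57) = 0.36 ⇒ λ = −ln(0.36)/5.57 = 0.18342.
P(X > 6.411) = e^(−0.18342·6.411) = e^(−1.1759) ≈ 0.309.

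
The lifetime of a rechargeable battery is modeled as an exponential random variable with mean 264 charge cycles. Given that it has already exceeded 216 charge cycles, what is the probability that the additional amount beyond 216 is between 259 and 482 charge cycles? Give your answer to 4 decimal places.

0.2138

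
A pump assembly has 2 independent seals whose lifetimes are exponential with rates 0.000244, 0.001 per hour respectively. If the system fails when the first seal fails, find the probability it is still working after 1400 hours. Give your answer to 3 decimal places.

0.175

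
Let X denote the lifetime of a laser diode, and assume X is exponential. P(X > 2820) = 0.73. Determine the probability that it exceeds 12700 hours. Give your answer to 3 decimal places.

e^(−λ·2820) = 0.73 ⇒ λ = −ln(0.73)/2820 = 0.0001116.
P(X > 12700) = e^(−0.0001116·12700) = e^(−1.4173) ≈ 0.242.

0.242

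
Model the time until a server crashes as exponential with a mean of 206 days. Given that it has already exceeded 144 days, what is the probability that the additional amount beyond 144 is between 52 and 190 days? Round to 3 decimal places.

0.379

The rate is λ = 1/206 = 0.00485437 per day.
Memoryless: the residual past 144 is again Exp(λ).
P(52 < residual < 190) = e^(−λ·52) − e^(−λ·190) = 0.77691 − 0.39759 ≈ 0.379.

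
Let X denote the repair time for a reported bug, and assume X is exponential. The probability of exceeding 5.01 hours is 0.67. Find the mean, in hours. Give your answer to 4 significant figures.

12.51

e^(−λ·5.01) = 0.67 ⇒ λ = −ln(0.67)/5.01 = 0.0799356.
Mean = 1/λ = 12.5101 hours.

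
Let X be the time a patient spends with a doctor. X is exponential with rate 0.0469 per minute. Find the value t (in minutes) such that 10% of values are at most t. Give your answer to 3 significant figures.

2.25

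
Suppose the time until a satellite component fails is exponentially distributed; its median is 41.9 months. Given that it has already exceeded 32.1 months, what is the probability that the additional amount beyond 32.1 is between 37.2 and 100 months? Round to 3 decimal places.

For an exponential, median = ln(2)/λ, so λ = ln 2 / 41.9 = 0.0165429 per month.
Memoryless: the residual past 32.1 is again Exp(λ).
P(37.2 < residual < 100) = e^(−λ·37.2) − e^(−λ·100) = 0.54043 − 0.19123 ≈ 0.349.

0.349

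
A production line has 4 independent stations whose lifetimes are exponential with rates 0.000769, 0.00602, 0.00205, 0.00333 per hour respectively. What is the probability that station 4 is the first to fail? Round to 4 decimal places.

0.2736

The time to first failure is exponential with rate Σλ = 0.000769 + 0.00602 + 0.00205 + 0.00333 = 0.012169.
P(station 4 first) = λ_4/Σλ = 0.00333/0.012169 ≈ 0.2736.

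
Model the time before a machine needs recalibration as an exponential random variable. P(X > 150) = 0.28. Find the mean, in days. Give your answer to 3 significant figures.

118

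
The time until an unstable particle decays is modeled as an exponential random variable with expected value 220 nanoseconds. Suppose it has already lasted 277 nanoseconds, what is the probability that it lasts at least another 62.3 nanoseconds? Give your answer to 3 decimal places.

0.753

The rate is λ = 1/220 = 0.00454545 per nanosecond.
By the memoryless property, P(X > 277+62.3 | X > 277) = P(X > 62.3).
P(X > 62.3) = e^(−0.28318) ≈ 0.753.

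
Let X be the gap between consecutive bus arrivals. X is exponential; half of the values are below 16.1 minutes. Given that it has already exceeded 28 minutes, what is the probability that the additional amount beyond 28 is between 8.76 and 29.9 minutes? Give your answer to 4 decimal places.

For an exponential, median = ln(2)/λ, so λ = ln 2 / 16.1 = 0.0430526 per minute.
Memoryless: the residual past 28 is again Exp(λ).
P(8.76 < residual < 29.9) = e^(−λ·8.76) − e^(−λ·29.9) = 0.68582 − 0.27602 ≈ 0.4098.

0.4098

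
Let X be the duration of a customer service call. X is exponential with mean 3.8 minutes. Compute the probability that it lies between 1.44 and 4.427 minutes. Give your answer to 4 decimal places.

The rate is λ = 1/3.8 = 0.263158 per minute.
P(1.44 < X < 4.427) = e^(−λ·1.44) − e^(−λ·4.427) = 0.68458 − 0.31192 ≈ 0.3727.

0.3727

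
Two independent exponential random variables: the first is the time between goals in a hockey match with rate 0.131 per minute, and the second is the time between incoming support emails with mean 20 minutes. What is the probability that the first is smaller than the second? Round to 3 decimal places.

0.724

λ_1 = 0.131, λ_2 = 1/20 = 0.05.
For independent exponentials, P(the first < the second) = λ_1/(λ_1+λ_2) = 0.131/0.181 ≈ 0.724.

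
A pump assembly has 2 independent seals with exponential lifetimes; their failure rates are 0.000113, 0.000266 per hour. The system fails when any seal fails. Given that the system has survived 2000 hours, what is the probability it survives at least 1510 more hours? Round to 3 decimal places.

Time to first failure ~ Exp(Σλ) with Σλ = 0.000379.
By memorylessness, P(T > 2000+1510 | T > 2000) = P(T > 1510) = e^(−0.000379·1510) ≈ 0.564.

0.564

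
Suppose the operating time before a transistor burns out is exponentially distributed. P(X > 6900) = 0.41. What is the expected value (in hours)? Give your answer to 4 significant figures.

7739

e^(−λ·6900) = 0.41 ⇒ λ = −ln(0.41)/6900 = 0.000129217.
Mean = 1/λ = 7738.91 hours.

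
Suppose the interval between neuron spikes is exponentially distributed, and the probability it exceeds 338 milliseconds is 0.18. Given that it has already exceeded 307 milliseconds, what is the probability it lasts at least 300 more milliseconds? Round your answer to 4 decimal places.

From e^(−λ·338) = 0.18, λ = −ln(0.18)/338 = 0.00507337.
Memoryless: P(X > 307+300 | X > 307) = P(X > 300) = e^(−0.00507337·300) ≈ 0.2183.

0.2183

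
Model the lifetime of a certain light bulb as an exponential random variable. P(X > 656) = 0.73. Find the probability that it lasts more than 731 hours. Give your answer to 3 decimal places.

e^(−λ·656) = 0.73 ⇒ λ = −ln(0.73)/656 = 0.000479742.
P(X > 731) = e^(−0.000479742·731) = e^(−0.35069) ≈ 0.704.

0.704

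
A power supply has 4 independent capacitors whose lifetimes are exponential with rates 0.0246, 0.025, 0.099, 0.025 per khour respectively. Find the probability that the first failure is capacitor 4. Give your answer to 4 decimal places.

0.1440

The time to first failure is exponential with rate Σλ = 0.0246 + 0.025 + 0.099 + 0.025 = 0.1736.
P(capacitor 4 first) = λ_4/Σλ = 0.025/0.1736 ≈ 0.1440.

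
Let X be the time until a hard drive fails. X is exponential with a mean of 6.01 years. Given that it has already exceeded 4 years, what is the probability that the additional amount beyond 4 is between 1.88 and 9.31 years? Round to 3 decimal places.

The rate is λ = 1/6.01 = 0.166389 per year.
Memoryless: the residual past 4 is again Exp(λ).
P(1.88 < residual < 9.31) = e^(−λ·1.88) − e^(−λ·9.31) = 0.73139 − 0.21244 ≈ 0.519.

0.519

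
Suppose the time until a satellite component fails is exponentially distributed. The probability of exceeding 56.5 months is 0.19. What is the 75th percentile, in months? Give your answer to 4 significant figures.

e^(−λ·56.5) = 0.19 ⇒ λ = −ln(0.19)/56.5 = 0.0293935.
75th percentile: 1 − e^(−λt) = 0.75, t = −ln(0.25)/λ = 47.1633 months.

47.16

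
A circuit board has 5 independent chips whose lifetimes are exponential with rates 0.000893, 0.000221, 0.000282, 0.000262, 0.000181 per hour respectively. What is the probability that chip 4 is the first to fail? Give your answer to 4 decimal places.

0.1425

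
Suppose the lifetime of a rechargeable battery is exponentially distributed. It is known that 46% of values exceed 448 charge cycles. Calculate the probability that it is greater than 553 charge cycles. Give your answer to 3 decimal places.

e^(−λ·448) = 0.46 ⇒ λ = −ln(0.46)/448 = 0.00173332.
P(X > 553) = e^(−0.00173332·553) = e^(−0.95853) ≈ 0.383.

0.383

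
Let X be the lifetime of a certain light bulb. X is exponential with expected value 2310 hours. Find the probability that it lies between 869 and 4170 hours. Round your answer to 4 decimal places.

The rate is λ = 1/2310 = 0.0004329 per hour.
P(869 < X < 4170) = e^(−λ·869) − e^(−λ·4170) = 0.68647 − 0.16444 ≈ 0.5220.

0.5220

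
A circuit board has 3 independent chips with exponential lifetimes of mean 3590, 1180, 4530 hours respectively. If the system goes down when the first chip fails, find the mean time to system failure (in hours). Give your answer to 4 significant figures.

The first failure time is exponential with rate Σλ_i = 1/3590 + 1/1180 + 1/4530 = 0.00134676 per hour.
E[min] = 1/Σλ = 1/0.00134676 = 742.523 hours.

742.5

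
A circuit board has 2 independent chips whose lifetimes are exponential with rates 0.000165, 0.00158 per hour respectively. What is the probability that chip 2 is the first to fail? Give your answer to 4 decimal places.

The time to first failure is exponential with rate Σλ = 0.000165 + 0.00158 = 0.001745.
P(chip 2 first) = λ_2/Σλ = 0.00158/0.001745 ≈ 0.9054.

0.9054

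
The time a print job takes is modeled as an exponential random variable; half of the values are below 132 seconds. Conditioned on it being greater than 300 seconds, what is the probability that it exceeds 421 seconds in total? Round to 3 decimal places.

For an exponential, median = ln(2)/λ, so λ = ln 2 / 132 = 0.00525112 per second.
The exponential is memoryless, so the remaining time is again Exp(λ): the condition X > 300 is irrelevant.
P(X > 121) = e^(−0.63538) ≈ 0.530.

0.530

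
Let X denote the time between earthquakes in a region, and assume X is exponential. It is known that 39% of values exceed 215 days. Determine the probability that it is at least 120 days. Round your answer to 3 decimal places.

0.591

e^(−λ·215) = 0.39 ⇒ λ = −ln(0.39)/215 = 0.00437957.
P(X > 120) = e^(−0.00437957·120) = e^(−0.52555) ≈ 0.591.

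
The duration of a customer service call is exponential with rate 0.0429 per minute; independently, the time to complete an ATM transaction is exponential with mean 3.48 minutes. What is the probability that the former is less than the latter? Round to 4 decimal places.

0.1299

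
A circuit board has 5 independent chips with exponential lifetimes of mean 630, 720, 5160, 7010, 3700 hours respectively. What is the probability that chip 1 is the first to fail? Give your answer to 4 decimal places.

0.4430

Rates: λ_i = 1/mean_i → 0.0015873, 0.00138889, 0.000193798, 0.000142653, 0.00027027; Σλ = 0.00358291.
P(chip 1 first) = λ_1/Σλ = 0.0015873/0.00358291 ≈ 0.4430.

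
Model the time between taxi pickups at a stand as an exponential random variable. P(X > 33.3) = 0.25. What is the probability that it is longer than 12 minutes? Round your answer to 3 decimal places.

e^(−λ·33.3) = 0.25 ⇒ λ = −ln(0.25)/33.3 = 0.0416305.
P(X > 12) = e^(−0.0416305·12) = e^(−0.49957) ≈ 0.607.

0.607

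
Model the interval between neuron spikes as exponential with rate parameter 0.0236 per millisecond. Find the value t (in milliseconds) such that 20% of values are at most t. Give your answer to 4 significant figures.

Set 1 − e^(−λt) = 0.2, so t = −ln(0.8)/λ = 0.22314/0.0236 ≈ 9.45524 milliseconds.

9.455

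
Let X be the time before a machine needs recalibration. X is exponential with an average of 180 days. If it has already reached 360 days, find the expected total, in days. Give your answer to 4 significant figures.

540.0

The rate is λ = 1/180 = 0.00555556 per day.
By memorylessness, E[X | X > 360] = 360 + 1/λ = 360 + 180 = 540 days.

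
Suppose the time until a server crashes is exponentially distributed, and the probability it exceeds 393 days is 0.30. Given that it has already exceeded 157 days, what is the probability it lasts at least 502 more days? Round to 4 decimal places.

0.2148

From e^(−λ·393) = 0.30, λ = −ln(0.30)/393 = 0.00306354.
Memoryless: P(X > 157+502 | X > 157) = P(X > 502) = e^(−0.00306354·502) ≈ 0.2148.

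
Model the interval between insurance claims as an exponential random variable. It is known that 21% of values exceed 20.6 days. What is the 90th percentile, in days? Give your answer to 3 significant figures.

e^(−λ·20.6) = 0.21 ⇒ λ = −ln(0.21)/20.6 = 0.0757596.
90th percentile: 1 − e^(−λt) = 0.9, t = −ln(0.1)/λ = 30.3933 days.

30.4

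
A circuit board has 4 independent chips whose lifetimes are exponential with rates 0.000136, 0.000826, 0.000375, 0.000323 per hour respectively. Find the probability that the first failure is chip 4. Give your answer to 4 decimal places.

0.1946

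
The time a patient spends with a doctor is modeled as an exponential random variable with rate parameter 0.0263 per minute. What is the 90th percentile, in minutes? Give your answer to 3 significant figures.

87.6

Set 1 − e^(−λt) = 0.9, so t = −ln(0.1)/λ = 2.3026/0.0263 ≈ 87.5508 minutes.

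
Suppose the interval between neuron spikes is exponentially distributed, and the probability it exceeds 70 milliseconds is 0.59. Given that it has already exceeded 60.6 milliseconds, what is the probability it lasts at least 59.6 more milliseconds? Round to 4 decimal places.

0.6381

From e^(−λ·70) = 0.59, λ = −ln(0.59)/70 = 0.00753761.
Memoryless: P(X > 60.6+59.6 | X > 60.6) = P(X > 59.6) = e^(−0.00753761·59.6) ≈ 0.6381.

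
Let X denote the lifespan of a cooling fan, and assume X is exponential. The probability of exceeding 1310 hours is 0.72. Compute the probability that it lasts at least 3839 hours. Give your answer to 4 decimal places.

e^(−λ·1310) = 0.72 ⇒ λ = −ln(0.72)/1310 = 0.000250766.
P(X > 3839) = e^(−0.000250766·3839) = e^(−0.96269) ≈ 0.3819.

0.3819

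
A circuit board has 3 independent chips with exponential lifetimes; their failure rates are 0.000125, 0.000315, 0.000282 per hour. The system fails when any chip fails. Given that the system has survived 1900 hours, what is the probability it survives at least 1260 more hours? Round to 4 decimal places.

0.4026

Time to first failure ~ Exp(Σλ) with Σλ = 0.000722.
By memorylessness, P(T > 1900+1260 | T > 1900) = P(T > 1260) = e^(−0.000722·1260) ≈ 0.4026.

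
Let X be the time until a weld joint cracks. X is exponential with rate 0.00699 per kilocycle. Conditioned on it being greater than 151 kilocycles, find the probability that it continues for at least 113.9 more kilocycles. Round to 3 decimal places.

0.451

By the memoryless property, P(X > 151+113.9 | X > 151) = P(X > 113.9).
P(X > 113.9) = e^(−0.79616) ≈ 0.451.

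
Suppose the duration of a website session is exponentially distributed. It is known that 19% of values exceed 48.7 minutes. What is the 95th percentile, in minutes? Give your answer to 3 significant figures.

87.8

e^(−λ·48.7) = 0.19 ⇒ λ = −ln(0.19)/48.7 = 0.0341013.
95th percentile: 1 − e^(−λt) = 0.95, t = −ln(0.05)/λ = 87.8481 minutes.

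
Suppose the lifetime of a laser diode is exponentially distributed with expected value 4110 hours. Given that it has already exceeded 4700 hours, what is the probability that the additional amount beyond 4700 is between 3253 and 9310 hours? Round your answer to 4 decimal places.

The rate is λ = 1/4110 = 0.000243309 per hour.
Memoryless: the residual past 4700 is again Exp(λ).
P(3253 < residual < 9310) = e^(−λ·3253) − e^(−λ·9310) = 0.45317 − 0.10381 ≈ 0.3494.

0.3494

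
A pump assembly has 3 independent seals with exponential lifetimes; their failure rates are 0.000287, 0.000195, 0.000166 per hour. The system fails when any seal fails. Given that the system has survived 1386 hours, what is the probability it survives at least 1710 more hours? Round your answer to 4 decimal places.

0.3302

Time to first failure ~ Exp(Σλ) with Σλ = 0.000648.
By memorylessness, P(T > 1386+1710 | T > 1386) = P(T > 1710) = e^(−0.000648·1710) ≈ 0.3302.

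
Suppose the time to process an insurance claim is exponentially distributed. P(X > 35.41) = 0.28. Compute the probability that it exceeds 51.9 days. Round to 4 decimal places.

0.1548

e^(−λ·35.41) = 0.28 ⇒ λ = −ln(0.28)/35.41 = 0.0359493.
P(X > 51.9) = e^(−0.0359493·51.9) = e^(−1.8658) ≈ 0.1548.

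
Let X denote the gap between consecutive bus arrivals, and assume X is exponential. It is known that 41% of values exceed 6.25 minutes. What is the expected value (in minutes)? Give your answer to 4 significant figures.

e^(−λ·6.25) = 0.41 ⇒ λ = −ln(0.41)/6.25 = 0.142656.
Mean = 1/λ = 7.00988 minutes.

7.010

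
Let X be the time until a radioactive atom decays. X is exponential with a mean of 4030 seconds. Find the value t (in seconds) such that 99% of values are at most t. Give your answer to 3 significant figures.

The rate is λ = 1/4030 = 0.000248139 per second.
Set 1 − e^(−λt) = 0.99, so t = −ln(0.01)/λ = 4.6052/0.000248139 ≈ 18558.8 seconds.

18600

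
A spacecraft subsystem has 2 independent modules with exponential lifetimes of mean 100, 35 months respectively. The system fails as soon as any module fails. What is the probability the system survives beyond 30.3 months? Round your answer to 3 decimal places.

0.311

The first failure time is exponential with rate Σλ_i = 1/100 + 1/35 = 0.0385714 per month.
P(min > 30.3) = e^(−0.0385714·30.3) = e^(−1.1687) ≈ 0.311.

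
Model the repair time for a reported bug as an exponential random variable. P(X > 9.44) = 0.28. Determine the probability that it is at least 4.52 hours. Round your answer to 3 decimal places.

0.544

e^(−λ·9.44) = 0.28 ⇒ λ = −ln(0.28)/9.44 = 0.134848.
P(X > 4.52) = e^(−0.134848·4.52) = e^(−0.60951) ≈ 0.544.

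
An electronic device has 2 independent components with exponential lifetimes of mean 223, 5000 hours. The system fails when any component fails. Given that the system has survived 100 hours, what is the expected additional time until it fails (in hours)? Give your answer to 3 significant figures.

First-failure rate Σλ = 1/223 + 1/5000 = 0.0046843.
By memorylessness the expected residual is 1/Σλ = 213.479 hours, regardless of the 100 already elapsed.

213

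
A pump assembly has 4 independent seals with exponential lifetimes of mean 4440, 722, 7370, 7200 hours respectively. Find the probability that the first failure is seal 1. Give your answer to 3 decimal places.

Rates: λ_i = 1/mean_i → 0.000225225, 0.00138504, 0.000135685, 0.000138889; Σλ = 0.00188484.
P(seal 1 first) = λ_1/Σλ = 0.000225225/0.00188484 ≈ 0.119.

0.119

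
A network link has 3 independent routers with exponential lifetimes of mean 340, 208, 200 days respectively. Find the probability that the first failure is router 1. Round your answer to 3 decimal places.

0.231

Rates: λ_i = 1/mean_i → 0.00294118, 0.00480769, 0.005; Σλ = 0.0127489.
P(router 1 first) = λ_1/Σλ = 0.00294118/0.0127489 ≈ 0.231.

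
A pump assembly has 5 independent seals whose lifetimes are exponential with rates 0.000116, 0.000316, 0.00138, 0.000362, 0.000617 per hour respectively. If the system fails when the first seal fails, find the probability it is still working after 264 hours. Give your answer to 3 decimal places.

The time to first failure is exponential with rate Σλ = 0.000116 + 0.000316 + 0.00138 + 0.000362 + 0.000617 = 0.002791.
P(min > 264) = e^(−0.002791·264) = e^(−0.73682) ≈ 0.479.

0.479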